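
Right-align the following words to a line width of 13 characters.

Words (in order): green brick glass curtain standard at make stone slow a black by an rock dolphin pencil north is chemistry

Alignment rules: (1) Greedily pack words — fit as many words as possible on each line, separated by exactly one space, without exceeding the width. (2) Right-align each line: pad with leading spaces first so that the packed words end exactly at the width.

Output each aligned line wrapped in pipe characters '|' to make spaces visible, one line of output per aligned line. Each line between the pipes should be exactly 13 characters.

Answer: |  green brick|
|glass curtain|
|  standard at|
|   make stone|
| slow a black|
|   by an rock|
|      dolphin|
| pencil north|
| is chemistry|

Derivation:
Line 1: ['green', 'brick'] (min_width=11, slack=2)
Line 2: ['glass', 'curtain'] (min_width=13, slack=0)
Line 3: ['standard', 'at'] (min_width=11, slack=2)
Line 4: ['make', 'stone'] (min_width=10, slack=3)
Line 5: ['slow', 'a', 'black'] (min_width=12, slack=1)
Line 6: ['by', 'an', 'rock'] (min_width=10, slack=3)
Line 7: ['dolphin'] (min_width=7, slack=6)
Line 8: ['pencil', 'north'] (min_width=12, slack=1)
Line 9: ['is', 'chemistry'] (min_width=12, slack=1)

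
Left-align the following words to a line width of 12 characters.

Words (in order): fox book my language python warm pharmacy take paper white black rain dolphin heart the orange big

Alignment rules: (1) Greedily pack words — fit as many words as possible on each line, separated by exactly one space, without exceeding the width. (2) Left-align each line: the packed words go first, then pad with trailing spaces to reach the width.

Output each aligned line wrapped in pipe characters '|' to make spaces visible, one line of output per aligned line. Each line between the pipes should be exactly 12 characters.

Line 1: ['fox', 'book', 'my'] (min_width=11, slack=1)
Line 2: ['language'] (min_width=8, slack=4)
Line 3: ['python', 'warm'] (min_width=11, slack=1)
Line 4: ['pharmacy'] (min_width=8, slack=4)
Line 5: ['take', 'paper'] (min_width=10, slack=2)
Line 6: ['white', 'black'] (min_width=11, slack=1)
Line 7: ['rain', 'dolphin'] (min_width=12, slack=0)
Line 8: ['heart', 'the'] (min_width=9, slack=3)
Line 9: ['orange', 'big'] (min_width=10, slack=2)

Answer: |fox book my |
|language    |
|python warm |
|pharmacy    |
|take paper  |
|white black |
|rain dolphin|
|heart the   |
|orange big  |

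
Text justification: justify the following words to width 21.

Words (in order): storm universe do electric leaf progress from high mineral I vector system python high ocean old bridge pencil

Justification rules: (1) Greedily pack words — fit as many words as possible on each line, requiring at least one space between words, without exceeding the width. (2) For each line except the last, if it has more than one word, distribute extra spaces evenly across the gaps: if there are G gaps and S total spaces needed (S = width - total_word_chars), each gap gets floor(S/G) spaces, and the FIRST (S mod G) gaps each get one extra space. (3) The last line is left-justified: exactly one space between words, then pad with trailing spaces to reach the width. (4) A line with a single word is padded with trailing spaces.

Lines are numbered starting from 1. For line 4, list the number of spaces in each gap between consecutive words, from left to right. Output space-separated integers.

Line 1: ['storm', 'universe', 'do'] (min_width=17, slack=4)
Line 2: ['electric', 'leaf'] (min_width=13, slack=8)
Line 3: ['progress', 'from', 'high'] (min_width=18, slack=3)
Line 4: ['mineral', 'I', 'vector'] (min_width=16, slack=5)
Line 5: ['system', 'python', 'high'] (min_width=18, slack=3)
Line 6: ['ocean', 'old', 'bridge'] (min_width=16, slack=5)
Line 7: ['pencil'] (min_width=6, slack=15)

Answer: 4 3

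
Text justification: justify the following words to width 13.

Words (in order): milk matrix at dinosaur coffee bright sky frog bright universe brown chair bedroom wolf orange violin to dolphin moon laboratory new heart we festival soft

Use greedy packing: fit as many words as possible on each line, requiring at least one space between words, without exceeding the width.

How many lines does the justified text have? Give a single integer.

Line 1: ['milk', 'matrix'] (min_width=11, slack=2)
Line 2: ['at', 'dinosaur'] (min_width=11, slack=2)
Line 3: ['coffee', 'bright'] (min_width=13, slack=0)
Line 4: ['sky', 'frog'] (min_width=8, slack=5)
Line 5: ['bright'] (min_width=6, slack=7)
Line 6: ['universe'] (min_width=8, slack=5)
Line 7: ['brown', 'chair'] (min_width=11, slack=2)
Line 8: ['bedroom', 'wolf'] (min_width=12, slack=1)
Line 9: ['orange', 'violin'] (min_width=13, slack=0)
Line 10: ['to', 'dolphin'] (min_width=10, slack=3)
Line 11: ['moon'] (min_width=4, slack=9)
Line 12: ['laboratory'] (min_width=10, slack=3)
Line 13: ['new', 'heart', 'we'] (min_width=12, slack=1)
Line 14: ['festival', 'soft'] (min_width=13, slack=0)
Total lines: 14

Answer: 14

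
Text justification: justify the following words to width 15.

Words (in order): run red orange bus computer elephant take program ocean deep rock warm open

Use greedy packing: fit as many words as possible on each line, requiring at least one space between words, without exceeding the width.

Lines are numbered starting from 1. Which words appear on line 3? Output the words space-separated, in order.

Answer: elephant take

Derivation:
Line 1: ['run', 'red', 'orange'] (min_width=14, slack=1)
Line 2: ['bus', 'computer'] (min_width=12, slack=3)
Line 3: ['elephant', 'take'] (min_width=13, slack=2)
Line 4: ['program', 'ocean'] (min_width=13, slack=2)
Line 5: ['deep', 'rock', 'warm'] (min_width=14, slack=1)
Line 6: ['open'] (min_width=4, slack=11)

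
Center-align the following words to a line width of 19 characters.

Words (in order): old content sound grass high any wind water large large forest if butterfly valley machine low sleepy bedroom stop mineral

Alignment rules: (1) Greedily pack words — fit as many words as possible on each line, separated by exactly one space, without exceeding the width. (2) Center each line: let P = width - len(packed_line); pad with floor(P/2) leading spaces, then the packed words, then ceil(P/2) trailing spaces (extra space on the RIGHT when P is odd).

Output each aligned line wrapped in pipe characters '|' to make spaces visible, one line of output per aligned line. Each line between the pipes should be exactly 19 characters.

Answer: | old content sound |
|grass high any wind|
| water large large |
|forest if butterfly|
|valley machine low |
|sleepy bedroom stop|
|      mineral      |

Derivation:
Line 1: ['old', 'content', 'sound'] (min_width=17, slack=2)
Line 2: ['grass', 'high', 'any', 'wind'] (min_width=19, slack=0)
Line 3: ['water', 'large', 'large'] (min_width=17, slack=2)
Line 4: ['forest', 'if', 'butterfly'] (min_width=19, slack=0)
Line 5: ['valley', 'machine', 'low'] (min_width=18, slack=1)
Line 6: ['sleepy', 'bedroom', 'stop'] (min_width=19, slack=0)
Line 7: ['mineral'] (min_width=7, slack=12)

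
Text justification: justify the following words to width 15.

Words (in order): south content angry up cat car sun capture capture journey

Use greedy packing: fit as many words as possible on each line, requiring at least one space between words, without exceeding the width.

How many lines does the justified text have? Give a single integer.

Answer: 4

Derivation:
Line 1: ['south', 'content'] (min_width=13, slack=2)
Line 2: ['angry', 'up', 'cat'] (min_width=12, slack=3)
Line 3: ['car', 'sun', 'capture'] (min_width=15, slack=0)
Line 4: ['capture', 'journey'] (min_width=15, slack=0)
Total lines: 4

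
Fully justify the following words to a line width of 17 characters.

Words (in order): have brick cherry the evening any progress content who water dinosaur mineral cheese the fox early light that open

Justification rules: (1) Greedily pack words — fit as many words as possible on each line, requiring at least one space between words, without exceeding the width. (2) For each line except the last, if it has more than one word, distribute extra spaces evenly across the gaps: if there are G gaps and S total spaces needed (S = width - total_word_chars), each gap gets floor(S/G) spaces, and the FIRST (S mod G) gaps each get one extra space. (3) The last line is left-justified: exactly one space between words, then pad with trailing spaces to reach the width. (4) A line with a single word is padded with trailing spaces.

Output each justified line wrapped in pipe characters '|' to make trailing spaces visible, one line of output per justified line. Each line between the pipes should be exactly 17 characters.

Answer: |have brick cherry|
|the  evening  any|
|progress  content|
|who         water|
|dinosaur  mineral|
|cheese   the  fox|
|early  light that|
|open             |

Derivation:
Line 1: ['have', 'brick', 'cherry'] (min_width=17, slack=0)
Line 2: ['the', 'evening', 'any'] (min_width=15, slack=2)
Line 3: ['progress', 'content'] (min_width=16, slack=1)
Line 4: ['who', 'water'] (min_width=9, slack=8)
Line 5: ['dinosaur', 'mineral'] (min_width=16, slack=1)
Line 6: ['cheese', 'the', 'fox'] (min_width=14, slack=3)
Line 7: ['early', 'light', 'that'] (min_width=16, slack=1)
Line 8: ['open'] (min_width=4, slack=13)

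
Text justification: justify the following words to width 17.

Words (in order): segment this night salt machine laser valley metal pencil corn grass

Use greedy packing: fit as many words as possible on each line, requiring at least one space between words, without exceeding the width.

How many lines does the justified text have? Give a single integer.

Answer: 5

Derivation:
Line 1: ['segment', 'this'] (min_width=12, slack=5)
Line 2: ['night', 'salt'] (min_width=10, slack=7)
Line 3: ['machine', 'laser'] (min_width=13, slack=4)
Line 4: ['valley', 'metal'] (min_width=12, slack=5)
Line 5: ['pencil', 'corn', 'grass'] (min_width=17, slack=0)
Total lines: 5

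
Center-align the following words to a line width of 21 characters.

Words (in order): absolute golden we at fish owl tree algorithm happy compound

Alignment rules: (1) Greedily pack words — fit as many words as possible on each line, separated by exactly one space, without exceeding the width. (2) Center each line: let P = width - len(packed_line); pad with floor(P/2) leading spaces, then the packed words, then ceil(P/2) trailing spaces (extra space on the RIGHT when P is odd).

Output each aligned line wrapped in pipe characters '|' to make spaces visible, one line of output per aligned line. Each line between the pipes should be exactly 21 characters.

Line 1: ['absolute', 'golden', 'we', 'at'] (min_width=21, slack=0)
Line 2: ['fish', 'owl', 'tree'] (min_width=13, slack=8)
Line 3: ['algorithm', 'happy'] (min_width=15, slack=6)
Line 4: ['compound'] (min_width=8, slack=13)

Answer: |absolute golden we at|
|    fish owl tree    |
|   algorithm happy   |
|      compound       |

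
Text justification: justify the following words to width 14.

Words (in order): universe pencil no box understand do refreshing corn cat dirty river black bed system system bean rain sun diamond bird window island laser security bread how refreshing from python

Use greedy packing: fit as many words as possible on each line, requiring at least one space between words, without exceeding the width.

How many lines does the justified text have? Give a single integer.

Line 1: ['universe'] (min_width=8, slack=6)
Line 2: ['pencil', 'no', 'box'] (min_width=13, slack=1)
Line 3: ['understand', 'do'] (min_width=13, slack=1)
Line 4: ['refreshing'] (min_width=10, slack=4)
Line 5: ['corn', 'cat', 'dirty'] (min_width=14, slack=0)
Line 6: ['river', 'black'] (min_width=11, slack=3)
Line 7: ['bed', 'system'] (min_width=10, slack=4)
Line 8: ['system', 'bean'] (min_width=11, slack=3)
Line 9: ['rain', 'sun'] (min_width=8, slack=6)
Line 10: ['diamond', 'bird'] (min_width=12, slack=2)
Line 11: ['window', 'island'] (min_width=13, slack=1)
Line 12: ['laser', 'security'] (min_width=14, slack=0)
Line 13: ['bread', 'how'] (min_width=9, slack=5)
Line 14: ['refreshing'] (min_width=10, slack=4)
Line 15: ['from', 'python'] (min_width=11, slack=3)
Total lines: 15

Answer: 15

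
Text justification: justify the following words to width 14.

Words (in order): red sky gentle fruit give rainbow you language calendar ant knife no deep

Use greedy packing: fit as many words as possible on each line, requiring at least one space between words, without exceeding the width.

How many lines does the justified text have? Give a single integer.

Line 1: ['red', 'sky', 'gentle'] (min_width=14, slack=0)
Line 2: ['fruit', 'give'] (min_width=10, slack=4)
Line 3: ['rainbow', 'you'] (min_width=11, slack=3)
Line 4: ['language'] (min_width=8, slack=6)
Line 5: ['calendar', 'ant'] (min_width=12, slack=2)
Line 6: ['knife', 'no', 'deep'] (min_width=13, slack=1)
Total lines: 6

Answer: 6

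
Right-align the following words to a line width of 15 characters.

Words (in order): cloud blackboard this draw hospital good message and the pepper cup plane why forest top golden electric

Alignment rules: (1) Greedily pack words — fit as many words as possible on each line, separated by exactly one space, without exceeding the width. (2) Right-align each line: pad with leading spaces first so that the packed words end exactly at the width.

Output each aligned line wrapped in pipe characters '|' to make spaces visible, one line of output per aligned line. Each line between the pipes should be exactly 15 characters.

Line 1: ['cloud'] (min_width=5, slack=10)
Line 2: ['blackboard', 'this'] (min_width=15, slack=0)
Line 3: ['draw', 'hospital'] (min_width=13, slack=2)
Line 4: ['good', 'message'] (min_width=12, slack=3)
Line 5: ['and', 'the', 'pepper'] (min_width=14, slack=1)
Line 6: ['cup', 'plane', 'why'] (min_width=13, slack=2)
Line 7: ['forest', 'top'] (min_width=10, slack=5)
Line 8: ['golden', 'electric'] (min_width=15, slack=0)

Answer: |          cloud|
|blackboard this|
|  draw hospital|
|   good message|
| and the pepper|
|  cup plane why|
|     forest top|
|golden electric|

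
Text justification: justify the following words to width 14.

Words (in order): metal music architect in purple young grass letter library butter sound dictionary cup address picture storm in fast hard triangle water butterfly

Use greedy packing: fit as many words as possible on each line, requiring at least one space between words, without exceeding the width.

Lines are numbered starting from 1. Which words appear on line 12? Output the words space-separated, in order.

Line 1: ['metal', 'music'] (min_width=11, slack=3)
Line 2: ['architect', 'in'] (min_width=12, slack=2)
Line 3: ['purple', 'young'] (min_width=12, slack=2)
Line 4: ['grass', 'letter'] (min_width=12, slack=2)
Line 5: ['library', 'butter'] (min_width=14, slack=0)
Line 6: ['sound'] (min_width=5, slack=9)
Line 7: ['dictionary', 'cup'] (min_width=14, slack=0)
Line 8: ['address'] (min_width=7, slack=7)
Line 9: ['picture', 'storm'] (min_width=13, slack=1)
Line 10: ['in', 'fast', 'hard'] (min_width=12, slack=2)
Line 11: ['triangle', 'water'] (min_width=14, slack=0)
Line 12: ['butterfly'] (min_width=9, slack=5)

Answer: butterfly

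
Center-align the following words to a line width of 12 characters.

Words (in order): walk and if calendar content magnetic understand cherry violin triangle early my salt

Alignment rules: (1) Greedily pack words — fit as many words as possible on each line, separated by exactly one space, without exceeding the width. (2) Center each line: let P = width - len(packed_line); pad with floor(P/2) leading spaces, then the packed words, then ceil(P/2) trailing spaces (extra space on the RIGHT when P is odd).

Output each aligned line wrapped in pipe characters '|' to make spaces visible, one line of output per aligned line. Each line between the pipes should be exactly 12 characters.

Line 1: ['walk', 'and', 'if'] (min_width=11, slack=1)
Line 2: ['calendar'] (min_width=8, slack=4)
Line 3: ['content'] (min_width=7, slack=5)
Line 4: ['magnetic'] (min_width=8, slack=4)
Line 5: ['understand'] (min_width=10, slack=2)
Line 6: ['cherry'] (min_width=6, slack=6)
Line 7: ['violin'] (min_width=6, slack=6)
Line 8: ['triangle'] (min_width=8, slack=4)
Line 9: ['early', 'my'] (min_width=8, slack=4)
Line 10: ['salt'] (min_width=4, slack=8)

Answer: |walk and if |
|  calendar  |
|  content   |
|  magnetic  |
| understand |
|   cherry   |
|   violin   |
|  triangle  |
|  early my  |
|    salt    |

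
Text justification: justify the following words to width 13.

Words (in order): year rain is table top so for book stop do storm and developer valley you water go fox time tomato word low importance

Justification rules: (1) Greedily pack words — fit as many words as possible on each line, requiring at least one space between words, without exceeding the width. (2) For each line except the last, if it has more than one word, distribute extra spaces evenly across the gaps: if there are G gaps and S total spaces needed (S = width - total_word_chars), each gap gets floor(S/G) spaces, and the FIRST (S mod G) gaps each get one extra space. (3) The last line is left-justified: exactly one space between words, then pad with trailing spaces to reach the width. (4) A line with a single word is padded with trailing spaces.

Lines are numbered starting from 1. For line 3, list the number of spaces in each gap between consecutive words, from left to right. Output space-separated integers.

Answer: 1 1

Derivation:
Line 1: ['year', 'rain', 'is'] (min_width=12, slack=1)
Line 2: ['table', 'top', 'so'] (min_width=12, slack=1)
Line 3: ['for', 'book', 'stop'] (min_width=13, slack=0)
Line 4: ['do', 'storm', 'and'] (min_width=12, slack=1)
Line 5: ['developer'] (min_width=9, slack=4)
Line 6: ['valley', 'you'] (min_width=10, slack=3)
Line 7: ['water', 'go', 'fox'] (min_width=12, slack=1)
Line 8: ['time', 'tomato'] (min_width=11, slack=2)
Line 9: ['word', 'low'] (min_width=8, slack=5)
Line 10: ['importance'] (min_width=10, slack=3)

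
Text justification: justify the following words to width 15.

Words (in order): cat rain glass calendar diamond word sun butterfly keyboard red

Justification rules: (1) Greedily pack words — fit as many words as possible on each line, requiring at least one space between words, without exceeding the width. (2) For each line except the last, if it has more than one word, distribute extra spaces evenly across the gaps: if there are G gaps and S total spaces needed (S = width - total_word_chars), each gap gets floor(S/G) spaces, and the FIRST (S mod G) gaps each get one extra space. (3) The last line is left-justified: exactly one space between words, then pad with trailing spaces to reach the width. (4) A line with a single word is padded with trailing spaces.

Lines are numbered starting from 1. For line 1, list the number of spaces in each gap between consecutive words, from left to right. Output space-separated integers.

Line 1: ['cat', 'rain', 'glass'] (min_width=14, slack=1)
Line 2: ['calendar'] (min_width=8, slack=7)
Line 3: ['diamond', 'word'] (min_width=12, slack=3)
Line 4: ['sun', 'butterfly'] (min_width=13, slack=2)
Line 5: ['keyboard', 'red'] (min_width=12, slack=3)

Answer: 2 1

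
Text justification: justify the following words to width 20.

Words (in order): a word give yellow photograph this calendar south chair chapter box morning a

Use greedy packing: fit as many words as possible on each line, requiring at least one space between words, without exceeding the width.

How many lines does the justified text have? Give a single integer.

Line 1: ['a', 'word', 'give', 'yellow'] (min_width=18, slack=2)
Line 2: ['photograph', 'this'] (min_width=15, slack=5)
Line 3: ['calendar', 'south', 'chair'] (min_width=20, slack=0)
Line 4: ['chapter', 'box', 'morning'] (min_width=19, slack=1)
Line 5: ['a'] (min_width=1, slack=19)
Total lines: 5

Answer: 5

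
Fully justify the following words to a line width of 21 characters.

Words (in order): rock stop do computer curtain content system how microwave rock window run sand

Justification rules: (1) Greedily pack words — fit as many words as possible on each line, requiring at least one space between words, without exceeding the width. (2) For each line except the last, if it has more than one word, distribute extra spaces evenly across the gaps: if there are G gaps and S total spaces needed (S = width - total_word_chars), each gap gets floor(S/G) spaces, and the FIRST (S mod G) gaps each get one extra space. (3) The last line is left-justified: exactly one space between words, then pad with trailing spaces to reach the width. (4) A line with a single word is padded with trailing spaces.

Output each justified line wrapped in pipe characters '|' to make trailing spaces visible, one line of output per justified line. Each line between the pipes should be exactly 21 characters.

Line 1: ['rock', 'stop', 'do', 'computer'] (min_width=21, slack=0)
Line 2: ['curtain', 'content'] (min_width=15, slack=6)
Line 3: ['system', 'how', 'microwave'] (min_width=20, slack=1)
Line 4: ['rock', 'window', 'run', 'sand'] (min_width=20, slack=1)

Answer: |rock stop do computer|
|curtain       content|
|system  how microwave|
|rock window run sand |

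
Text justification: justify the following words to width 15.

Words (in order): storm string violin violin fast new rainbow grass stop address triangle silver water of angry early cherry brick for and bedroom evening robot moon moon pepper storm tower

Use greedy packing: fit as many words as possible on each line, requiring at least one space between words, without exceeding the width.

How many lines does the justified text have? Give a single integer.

Line 1: ['storm', 'string'] (min_width=12, slack=3)
Line 2: ['violin', 'violin'] (min_width=13, slack=2)
Line 3: ['fast', 'new'] (min_width=8, slack=7)
Line 4: ['rainbow', 'grass'] (min_width=13, slack=2)
Line 5: ['stop', 'address'] (min_width=12, slack=3)
Line 6: ['triangle', 'silver'] (min_width=15, slack=0)
Line 7: ['water', 'of', 'angry'] (min_width=14, slack=1)
Line 8: ['early', 'cherry'] (min_width=12, slack=3)
Line 9: ['brick', 'for', 'and'] (min_width=13, slack=2)
Line 10: ['bedroom', 'evening'] (min_width=15, slack=0)
Line 11: ['robot', 'moon', 'moon'] (min_width=15, slack=0)
Line 12: ['pepper', 'storm'] (min_width=12, slack=3)
Line 13: ['tower'] (min_width=5, slack=10)
Total lines: 13

Answer: 13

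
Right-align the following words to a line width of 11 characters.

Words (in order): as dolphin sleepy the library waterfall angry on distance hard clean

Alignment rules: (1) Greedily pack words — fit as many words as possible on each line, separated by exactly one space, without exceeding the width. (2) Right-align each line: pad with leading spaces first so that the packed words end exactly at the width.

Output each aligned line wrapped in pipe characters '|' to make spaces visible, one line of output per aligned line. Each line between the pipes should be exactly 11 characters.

Answer: | as dolphin|
| sleepy the|
|    library|
|  waterfall|
|   angry on|
|   distance|
| hard clean|

Derivation:
Line 1: ['as', 'dolphin'] (min_width=10, slack=1)
Line 2: ['sleepy', 'the'] (min_width=10, slack=1)
Line 3: ['library'] (min_width=7, slack=4)
Line 4: ['waterfall'] (min_width=9, slack=2)
Line 5: ['angry', 'on'] (min_width=8, slack=3)
Line 6: ['distance'] (min_width=8, slack=3)
Line 7: ['hard', 'clean'] (min_width=10, slack=1)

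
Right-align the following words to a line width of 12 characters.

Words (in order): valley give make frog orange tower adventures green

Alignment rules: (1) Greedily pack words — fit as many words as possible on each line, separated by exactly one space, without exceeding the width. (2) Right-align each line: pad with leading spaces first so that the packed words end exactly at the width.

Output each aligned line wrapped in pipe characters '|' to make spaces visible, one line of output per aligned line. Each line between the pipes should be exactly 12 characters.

Line 1: ['valley', 'give'] (min_width=11, slack=1)
Line 2: ['make', 'frog'] (min_width=9, slack=3)
Line 3: ['orange', 'tower'] (min_width=12, slack=0)
Line 4: ['adventures'] (min_width=10, slack=2)
Line 5: ['green'] (min_width=5, slack=7)

Answer: | valley give|
|   make frog|
|orange tower|
|  adventures|
|       green|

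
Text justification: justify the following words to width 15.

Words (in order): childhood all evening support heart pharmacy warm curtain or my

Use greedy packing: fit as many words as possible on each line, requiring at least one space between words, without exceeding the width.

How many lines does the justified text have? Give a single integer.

Answer: 5

Derivation:
Line 1: ['childhood', 'all'] (min_width=13, slack=2)
Line 2: ['evening', 'support'] (min_width=15, slack=0)
Line 3: ['heart', 'pharmacy'] (min_width=14, slack=1)
Line 4: ['warm', 'curtain', 'or'] (min_width=15, slack=0)
Line 5: ['my'] (min_width=2, slack=13)
Total lines: 5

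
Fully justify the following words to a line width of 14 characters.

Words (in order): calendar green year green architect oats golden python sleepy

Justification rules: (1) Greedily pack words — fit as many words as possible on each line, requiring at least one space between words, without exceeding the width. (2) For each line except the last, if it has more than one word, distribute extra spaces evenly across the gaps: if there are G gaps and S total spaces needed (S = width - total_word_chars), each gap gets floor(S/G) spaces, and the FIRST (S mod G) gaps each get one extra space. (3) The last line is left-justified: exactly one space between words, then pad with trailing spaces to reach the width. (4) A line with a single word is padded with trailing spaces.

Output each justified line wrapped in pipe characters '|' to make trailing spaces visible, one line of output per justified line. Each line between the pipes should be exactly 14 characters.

Answer: |calendar green|
|year     green|
|architect oats|
|golden  python|
|sleepy        |

Derivation:
Line 1: ['calendar', 'green'] (min_width=14, slack=0)
Line 2: ['year', 'green'] (min_width=10, slack=4)
Line 3: ['architect', 'oats'] (min_width=14, slack=0)
Line 4: ['golden', 'python'] (min_width=13, slack=1)
Line 5: ['sleepy'] (min_width=6, slack=8)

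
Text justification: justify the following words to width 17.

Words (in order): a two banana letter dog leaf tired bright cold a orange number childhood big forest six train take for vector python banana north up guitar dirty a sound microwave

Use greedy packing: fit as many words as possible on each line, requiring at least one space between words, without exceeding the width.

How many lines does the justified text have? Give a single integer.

Answer: 11

Derivation:
Line 1: ['a', 'two', 'banana'] (min_width=12, slack=5)
Line 2: ['letter', 'dog', 'leaf'] (min_width=15, slack=2)
Line 3: ['tired', 'bright', 'cold'] (min_width=17, slack=0)
Line 4: ['a', 'orange', 'number'] (min_width=15, slack=2)
Line 5: ['childhood', 'big'] (min_width=13, slack=4)
Line 6: ['forest', 'six', 'train'] (min_width=16, slack=1)
Line 7: ['take', 'for', 'vector'] (min_width=15, slack=2)
Line 8: ['python', 'banana'] (min_width=13, slack=4)
Line 9: ['north', 'up', 'guitar'] (min_width=15, slack=2)
Line 10: ['dirty', 'a', 'sound'] (min_width=13, slack=4)
Line 11: ['microwave'] (min_width=9, slack=8)
Total lines: 11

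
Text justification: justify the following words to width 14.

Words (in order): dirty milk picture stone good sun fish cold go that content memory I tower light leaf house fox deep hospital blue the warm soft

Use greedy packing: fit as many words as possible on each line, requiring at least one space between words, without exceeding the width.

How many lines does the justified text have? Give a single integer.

Answer: 10

Derivation:
Line 1: ['dirty', 'milk'] (min_width=10, slack=4)
Line 2: ['picture', 'stone'] (min_width=13, slack=1)
Line 3: ['good', 'sun', 'fish'] (min_width=13, slack=1)
Line 4: ['cold', 'go', 'that'] (min_width=12, slack=2)
Line 5: ['content', 'memory'] (min_width=14, slack=0)
Line 6: ['I', 'tower', 'light'] (min_width=13, slack=1)
Line 7: ['leaf', 'house', 'fox'] (min_width=14, slack=0)
Line 8: ['deep', 'hospital'] (min_width=13, slack=1)
Line 9: ['blue', 'the', 'warm'] (min_width=13, slack=1)
Line 10: ['soft'] (min_width=4, slack=10)
Total lines: 10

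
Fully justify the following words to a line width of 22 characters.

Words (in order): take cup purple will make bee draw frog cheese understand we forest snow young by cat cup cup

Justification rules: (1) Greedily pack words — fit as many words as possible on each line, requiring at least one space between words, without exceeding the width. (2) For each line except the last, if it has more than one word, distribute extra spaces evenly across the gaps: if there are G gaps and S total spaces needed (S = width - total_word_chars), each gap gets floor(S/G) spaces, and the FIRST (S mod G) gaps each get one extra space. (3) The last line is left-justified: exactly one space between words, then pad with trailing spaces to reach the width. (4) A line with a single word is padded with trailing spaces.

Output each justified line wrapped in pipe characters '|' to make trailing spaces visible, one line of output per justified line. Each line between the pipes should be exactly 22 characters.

Line 1: ['take', 'cup', 'purple', 'will'] (min_width=20, slack=2)
Line 2: ['make', 'bee', 'draw', 'frog'] (min_width=18, slack=4)
Line 3: ['cheese', 'understand', 'we'] (min_width=20, slack=2)
Line 4: ['forest', 'snow', 'young', 'by'] (min_width=20, slack=2)
Line 5: ['cat', 'cup', 'cup'] (min_width=11, slack=11)

Answer: |take  cup  purple will|
|make   bee  draw  frog|
|cheese  understand  we|
|forest  snow  young by|
|cat cup cup           |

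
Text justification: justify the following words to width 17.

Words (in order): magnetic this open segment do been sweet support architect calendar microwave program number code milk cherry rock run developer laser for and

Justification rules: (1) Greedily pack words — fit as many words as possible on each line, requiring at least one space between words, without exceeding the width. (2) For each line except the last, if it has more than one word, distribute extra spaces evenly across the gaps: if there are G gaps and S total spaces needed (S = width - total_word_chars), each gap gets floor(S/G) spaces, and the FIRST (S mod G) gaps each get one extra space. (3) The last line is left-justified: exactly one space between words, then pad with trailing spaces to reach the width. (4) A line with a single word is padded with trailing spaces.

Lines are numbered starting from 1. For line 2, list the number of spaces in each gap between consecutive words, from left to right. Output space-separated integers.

Line 1: ['magnetic', 'this'] (min_width=13, slack=4)
Line 2: ['open', 'segment', 'do'] (min_width=15, slack=2)
Line 3: ['been', 'sweet'] (min_width=10, slack=7)
Line 4: ['support', 'architect'] (min_width=17, slack=0)
Line 5: ['calendar'] (min_width=8, slack=9)
Line 6: ['microwave', 'program'] (min_width=17, slack=0)
Line 7: ['number', 'code', 'milk'] (min_width=16, slack=1)
Line 8: ['cherry', 'rock', 'run'] (min_width=15, slack=2)
Line 9: ['developer', 'laser'] (min_width=15, slack=2)
Line 10: ['for', 'and'] (min_width=7, slack=10)

Answer: 2 2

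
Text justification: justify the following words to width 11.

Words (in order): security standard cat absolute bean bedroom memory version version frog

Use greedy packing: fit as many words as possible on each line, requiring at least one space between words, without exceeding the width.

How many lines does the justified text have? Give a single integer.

Answer: 10

Derivation:
Line 1: ['security'] (min_width=8, slack=3)
Line 2: ['standard'] (min_width=8, slack=3)
Line 3: ['cat'] (min_width=3, slack=8)
Line 4: ['absolute'] (min_width=8, slack=3)
Line 5: ['bean'] (min_width=4, slack=7)
Line 6: ['bedroom'] (min_width=7, slack=4)
Line 7: ['memory'] (min_width=6, slack=5)
Line 8: ['version'] (min_width=7, slack=4)
Line 9: ['version'] (min_width=7, slack=4)
Line 10: ['frog'] (min_width=4, slack=7)
Total lines: 10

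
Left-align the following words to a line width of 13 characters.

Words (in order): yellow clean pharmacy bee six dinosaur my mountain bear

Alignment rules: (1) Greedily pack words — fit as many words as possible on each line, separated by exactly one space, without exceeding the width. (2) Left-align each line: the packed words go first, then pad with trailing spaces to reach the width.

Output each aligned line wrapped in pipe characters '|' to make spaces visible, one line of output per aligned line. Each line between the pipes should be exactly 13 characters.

Line 1: ['yellow', 'clean'] (min_width=12, slack=1)
Line 2: ['pharmacy', 'bee'] (min_width=12, slack=1)
Line 3: ['six', 'dinosaur'] (min_width=12, slack=1)
Line 4: ['my', 'mountain'] (min_width=11, slack=2)
Line 5: ['bear'] (min_width=4, slack=9)

Answer: |yellow clean |
|pharmacy bee |
|six dinosaur |
|my mountain  |
|bear         |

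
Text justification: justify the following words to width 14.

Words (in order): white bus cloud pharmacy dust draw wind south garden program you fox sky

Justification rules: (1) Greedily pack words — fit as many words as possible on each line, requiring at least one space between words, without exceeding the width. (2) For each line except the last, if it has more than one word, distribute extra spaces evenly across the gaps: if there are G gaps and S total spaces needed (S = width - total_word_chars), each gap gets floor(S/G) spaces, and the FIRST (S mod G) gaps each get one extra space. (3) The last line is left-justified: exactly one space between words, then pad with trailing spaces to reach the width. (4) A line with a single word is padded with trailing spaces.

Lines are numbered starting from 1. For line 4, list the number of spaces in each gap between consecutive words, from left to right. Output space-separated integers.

Line 1: ['white', 'bus'] (min_width=9, slack=5)
Line 2: ['cloud', 'pharmacy'] (min_width=14, slack=0)
Line 3: ['dust', 'draw', 'wind'] (min_width=14, slack=0)
Line 4: ['south', 'garden'] (min_width=12, slack=2)
Line 5: ['program', 'you'] (min_width=11, slack=3)
Line 6: ['fox', 'sky'] (min_width=7, slack=7)

Answer: 3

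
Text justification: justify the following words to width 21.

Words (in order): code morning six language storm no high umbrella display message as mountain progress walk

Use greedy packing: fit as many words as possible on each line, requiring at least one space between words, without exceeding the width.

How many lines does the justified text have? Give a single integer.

Line 1: ['code', 'morning', 'six'] (min_width=16, slack=5)
Line 2: ['language', 'storm', 'no'] (min_width=17, slack=4)
Line 3: ['high', 'umbrella', 'display'] (min_width=21, slack=0)
Line 4: ['message', 'as', 'mountain'] (min_width=19, slack=2)
Line 5: ['progress', 'walk'] (min_width=13, slack=8)
Total lines: 5

Answer: 5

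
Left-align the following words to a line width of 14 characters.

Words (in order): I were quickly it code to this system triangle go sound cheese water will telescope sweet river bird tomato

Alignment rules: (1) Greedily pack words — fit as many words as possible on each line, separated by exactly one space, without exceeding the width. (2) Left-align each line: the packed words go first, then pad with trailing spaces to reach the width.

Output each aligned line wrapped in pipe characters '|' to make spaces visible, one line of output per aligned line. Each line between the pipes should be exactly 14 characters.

Answer: |I were quickly|
|it code to    |
|this system   |
|triangle go   |
|sound cheese  |
|water will    |
|telescope     |
|sweet river   |
|bird tomato   |

Derivation:
Line 1: ['I', 'were', 'quickly'] (min_width=14, slack=0)
Line 2: ['it', 'code', 'to'] (min_width=10, slack=4)
Line 3: ['this', 'system'] (min_width=11, slack=3)
Line 4: ['triangle', 'go'] (min_width=11, slack=3)
Line 5: ['sound', 'cheese'] (min_width=12, slack=2)
Line 6: ['water', 'will'] (min_width=10, slack=4)
Line 7: ['telescope'] (min_width=9, slack=5)
Line 8: ['sweet', 'river'] (min_width=11, slack=3)
Line 9: ['bird', 'tomato'] (min_width=11, slack=3)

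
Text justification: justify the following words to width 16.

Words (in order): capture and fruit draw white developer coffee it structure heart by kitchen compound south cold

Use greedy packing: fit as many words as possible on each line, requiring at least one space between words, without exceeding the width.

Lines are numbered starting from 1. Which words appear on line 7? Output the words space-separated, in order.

Line 1: ['capture', 'and'] (min_width=11, slack=5)
Line 2: ['fruit', 'draw', 'white'] (min_width=16, slack=0)
Line 3: ['developer', 'coffee'] (min_width=16, slack=0)
Line 4: ['it', 'structure'] (min_width=12, slack=4)
Line 5: ['heart', 'by', 'kitchen'] (min_width=16, slack=0)
Line 6: ['compound', 'south'] (min_width=14, slack=2)
Line 7: ['cold'] (min_width=4, slack=12)

Answer: cold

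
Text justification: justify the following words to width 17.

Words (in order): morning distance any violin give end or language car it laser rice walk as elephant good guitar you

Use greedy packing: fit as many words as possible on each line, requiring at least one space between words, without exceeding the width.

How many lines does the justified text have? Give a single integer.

Line 1: ['morning', 'distance'] (min_width=16, slack=1)
Line 2: ['any', 'violin', 'give'] (min_width=15, slack=2)
Line 3: ['end', 'or', 'language'] (min_width=15, slack=2)
Line 4: ['car', 'it', 'laser', 'rice'] (min_width=17, slack=0)
Line 5: ['walk', 'as', 'elephant'] (min_width=16, slack=1)
Line 6: ['good', 'guitar', 'you'] (min_width=15, slack=2)
Total lines: 6

Answer: 6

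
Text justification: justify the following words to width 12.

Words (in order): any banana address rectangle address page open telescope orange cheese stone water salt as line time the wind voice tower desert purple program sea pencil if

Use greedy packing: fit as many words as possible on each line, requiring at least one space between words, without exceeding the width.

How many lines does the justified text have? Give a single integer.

Line 1: ['any', 'banana'] (min_width=10, slack=2)
Line 2: ['address'] (min_width=7, slack=5)
Line 3: ['rectangle'] (min_width=9, slack=3)
Line 4: ['address', 'page'] (min_width=12, slack=0)
Line 5: ['open'] (min_width=4, slack=8)
Line 6: ['telescope'] (min_width=9, slack=3)
Line 7: ['orange'] (min_width=6, slack=6)
Line 8: ['cheese', 'stone'] (min_width=12, slack=0)
Line 9: ['water', 'salt'] (min_width=10, slack=2)
Line 10: ['as', 'line', 'time'] (min_width=12, slack=0)
Line 11: ['the', 'wind'] (min_width=8, slack=4)
Line 12: ['voice', 'tower'] (min_width=11, slack=1)
Line 13: ['desert'] (min_width=6, slack=6)
Line 14: ['purple'] (min_width=6, slack=6)
Line 15: ['program', 'sea'] (min_width=11, slack=1)
Line 16: ['pencil', 'if'] (min_width=9, slack=3)
Total lines: 16

Answer: 16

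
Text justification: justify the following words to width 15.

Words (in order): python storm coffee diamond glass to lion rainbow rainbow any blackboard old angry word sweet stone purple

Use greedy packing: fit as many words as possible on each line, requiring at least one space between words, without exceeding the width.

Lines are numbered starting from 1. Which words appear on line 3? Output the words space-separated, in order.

Answer: glass to lion

Derivation:
Line 1: ['python', 'storm'] (min_width=12, slack=3)
Line 2: ['coffee', 'diamond'] (min_width=14, slack=1)
Line 3: ['glass', 'to', 'lion'] (min_width=13, slack=2)
Line 4: ['rainbow', 'rainbow'] (min_width=15, slack=0)
Line 5: ['any', 'blackboard'] (min_width=14, slack=1)
Line 6: ['old', 'angry', 'word'] (min_width=14, slack=1)
Line 7: ['sweet', 'stone'] (min_width=11, slack=4)
Line 8: ['purple'] (min_width=6, slack=9)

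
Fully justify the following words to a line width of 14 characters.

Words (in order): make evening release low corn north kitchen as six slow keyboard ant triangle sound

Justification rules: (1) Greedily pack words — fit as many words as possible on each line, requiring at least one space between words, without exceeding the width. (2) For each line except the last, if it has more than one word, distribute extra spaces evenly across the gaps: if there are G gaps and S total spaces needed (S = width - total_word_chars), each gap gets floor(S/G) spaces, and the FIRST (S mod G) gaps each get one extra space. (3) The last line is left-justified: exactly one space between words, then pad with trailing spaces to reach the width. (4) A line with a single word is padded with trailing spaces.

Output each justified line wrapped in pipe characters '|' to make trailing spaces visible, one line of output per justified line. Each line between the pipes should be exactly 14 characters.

Answer: |make   evening|
|release    low|
|corn     north|
|kitchen as six|
|slow  keyboard|
|ant   triangle|
|sound         |

Derivation:
Line 1: ['make', 'evening'] (min_width=12, slack=2)
Line 2: ['release', 'low'] (min_width=11, slack=3)
Line 3: ['corn', 'north'] (min_width=10, slack=4)
Line 4: ['kitchen', 'as', 'six'] (min_width=14, slack=0)
Line 5: ['slow', 'keyboard'] (min_width=13, slack=1)
Line 6: ['ant', 'triangle'] (min_width=12, slack=2)
Line 7: ['sound'] (min_width=5, slack=9)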